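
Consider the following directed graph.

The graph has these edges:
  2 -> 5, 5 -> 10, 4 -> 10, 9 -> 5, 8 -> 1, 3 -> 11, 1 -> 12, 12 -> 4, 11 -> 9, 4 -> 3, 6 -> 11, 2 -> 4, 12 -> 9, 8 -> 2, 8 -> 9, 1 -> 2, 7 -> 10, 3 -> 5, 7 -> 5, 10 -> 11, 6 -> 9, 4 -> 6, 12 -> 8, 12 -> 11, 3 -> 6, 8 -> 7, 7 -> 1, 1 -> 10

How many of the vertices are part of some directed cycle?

8

A vertex is on a directed cycle iff it belongs to a strongly connected component of size ≥ 2 (or has a self-loop).
The vertices on cycles are {1, 5, 7, 8, 9, 10, 11, 12} — 8 in total.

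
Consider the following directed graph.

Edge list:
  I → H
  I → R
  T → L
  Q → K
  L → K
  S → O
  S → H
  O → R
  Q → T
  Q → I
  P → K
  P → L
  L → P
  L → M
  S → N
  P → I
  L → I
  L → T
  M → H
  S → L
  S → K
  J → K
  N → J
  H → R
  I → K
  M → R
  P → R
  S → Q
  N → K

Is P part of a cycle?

Yes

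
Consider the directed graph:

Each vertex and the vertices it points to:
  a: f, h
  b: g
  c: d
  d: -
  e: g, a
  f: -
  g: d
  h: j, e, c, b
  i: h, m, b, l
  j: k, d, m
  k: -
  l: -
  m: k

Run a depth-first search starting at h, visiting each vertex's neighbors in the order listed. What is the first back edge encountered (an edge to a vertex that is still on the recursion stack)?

DFS from h (visiting each vertex's neighbors in the order listed); mark gray on enter, black on exit:
h gray
  j gray
    k gray
    k black
    d gray
    d black
    m gray
      m→k: k black — skip
    m black
  j black
  e gray
    g gray
      g→d: d black — skip
    g black
    a gray
      f gray
      f black
      a→h: h is gray → back edge
First back edge: a → h.

a->h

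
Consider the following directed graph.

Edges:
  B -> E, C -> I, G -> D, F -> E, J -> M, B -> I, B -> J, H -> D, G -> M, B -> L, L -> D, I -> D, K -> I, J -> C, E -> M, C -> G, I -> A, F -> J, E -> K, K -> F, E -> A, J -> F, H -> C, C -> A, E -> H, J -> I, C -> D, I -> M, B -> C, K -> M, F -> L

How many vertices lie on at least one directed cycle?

A vertex is on a directed cycle iff it belongs to a strongly connected component of size ≥ 2 (or has a self-loop).
The vertices on cycles are {E, F, J, K} — 4 in total.

4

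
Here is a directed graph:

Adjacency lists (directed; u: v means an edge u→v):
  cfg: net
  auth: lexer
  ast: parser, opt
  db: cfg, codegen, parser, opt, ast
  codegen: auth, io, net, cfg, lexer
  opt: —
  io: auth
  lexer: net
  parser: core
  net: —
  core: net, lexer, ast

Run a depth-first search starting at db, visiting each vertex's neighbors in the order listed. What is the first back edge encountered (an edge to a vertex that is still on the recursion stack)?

DFS from db (visiting each vertex's neighbors in the order listed); mark gray on enter, black on exit:
db gray
  cfg gray
    net gray
    net black
  cfg black
  codegen gray
    auth gray
      lexer gray
        lexer→net: net black — skip
      lexer black
    auth black
    io gray
      io→auth: auth black — skip
    io black
    codegen→net: net black — skip
    codegen→cfg: cfg black — skip
    codegen→lexer: lexer black — skip
  codegen black
  parser gray
    core gray
      core→net: net black — skip
      core→lexer: lexer black — skip
      ast gray
        ast→parser: parser is gray → back edge
First back edge: ast → parser.

ast→parser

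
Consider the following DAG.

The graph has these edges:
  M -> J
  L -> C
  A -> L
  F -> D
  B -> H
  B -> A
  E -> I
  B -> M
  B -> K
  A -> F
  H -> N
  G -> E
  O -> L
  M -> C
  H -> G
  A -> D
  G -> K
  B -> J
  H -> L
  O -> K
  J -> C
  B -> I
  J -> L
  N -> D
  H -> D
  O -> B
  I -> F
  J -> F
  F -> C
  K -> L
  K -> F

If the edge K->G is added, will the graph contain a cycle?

Adding K→G creates a cycle iff G can already reach K.
Path from G: G → K.
So G → … → K → G is a cycle.

Yes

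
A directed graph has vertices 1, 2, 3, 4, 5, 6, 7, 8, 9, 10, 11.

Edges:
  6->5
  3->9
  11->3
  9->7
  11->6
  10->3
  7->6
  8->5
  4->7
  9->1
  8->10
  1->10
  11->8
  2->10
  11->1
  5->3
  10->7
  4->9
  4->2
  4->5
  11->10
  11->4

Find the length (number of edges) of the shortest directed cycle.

For each vertex v, BFS finds the shortest path from v back to v.
The shortest such closed walk is 9 → 1 → 10 → 3 → 9, length 4.

4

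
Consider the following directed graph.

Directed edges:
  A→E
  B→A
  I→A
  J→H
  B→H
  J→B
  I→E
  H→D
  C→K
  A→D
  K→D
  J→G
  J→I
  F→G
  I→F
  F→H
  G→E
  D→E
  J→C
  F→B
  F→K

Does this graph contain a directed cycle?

No

DFS with white/gray/black marking, starting from I:
I gray
  F gray
    G gray
      E gray
      E black
    G black
    B gray
      H gray
        D gray
          D→E: E black — skip
        D black
      H black
      A gray
        A→E: E black — skip
        A→D: D black — skip
      A black
    B black
    K gray
      K→D: D black — skip
    K black
    F→H: H black — skip
  F black
  I→E: E black — skip
  I→A: A black — skip
I black
C gray
  C→K: K black — skip
C black
J gray
  J→G: G black — skip
  J→H: H black — skip
  J→B: B black — skip
  J→I: I black — skip
  J→C: C black — skip
J black
Every edge goes to a white or black vertex — no back edge, so the graph is acyclic.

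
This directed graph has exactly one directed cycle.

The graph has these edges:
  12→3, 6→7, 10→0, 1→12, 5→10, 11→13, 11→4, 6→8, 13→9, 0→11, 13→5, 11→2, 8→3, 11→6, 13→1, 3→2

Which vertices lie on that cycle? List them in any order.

0, 5, 10, 11, 13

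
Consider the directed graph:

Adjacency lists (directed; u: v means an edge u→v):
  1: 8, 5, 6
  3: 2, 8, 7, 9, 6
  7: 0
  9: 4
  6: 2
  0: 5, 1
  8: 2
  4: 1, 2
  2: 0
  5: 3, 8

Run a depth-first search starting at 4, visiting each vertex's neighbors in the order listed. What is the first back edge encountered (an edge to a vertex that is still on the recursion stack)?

DFS from 4 (visiting each vertex's neighbors in the order listed); mark gray on enter, black on exit:
4 gray
  1 gray
    8 gray
      2 gray
        0 gray
          5 gray
            3 gray
              3→2: 2 is gray → back edge
First back edge: 3 → 2.

3->2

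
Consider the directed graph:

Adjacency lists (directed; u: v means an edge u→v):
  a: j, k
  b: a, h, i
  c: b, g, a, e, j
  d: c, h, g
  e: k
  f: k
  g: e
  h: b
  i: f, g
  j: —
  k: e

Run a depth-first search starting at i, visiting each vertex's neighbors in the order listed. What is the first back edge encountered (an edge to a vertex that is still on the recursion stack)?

DFS from i (visiting each vertex's neighbors in the order listed); mark gray on enter, black on exit:
i gray
  f gray
    k gray
      e gray
        e→k: k is gray → back edge
First back edge: e → k.

e->k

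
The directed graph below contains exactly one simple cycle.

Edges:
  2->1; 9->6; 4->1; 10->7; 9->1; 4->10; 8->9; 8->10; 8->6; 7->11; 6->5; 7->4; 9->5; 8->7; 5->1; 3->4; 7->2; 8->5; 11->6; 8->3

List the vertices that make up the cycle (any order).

4, 7, 10

DFS with gray/black marking from 10:
10 gray
  7 gray
    2 gray
      1 gray
      1 black
    2 black
    11 gray
      6 gray
        5 gray
          5→1: 1 black — skip
        5 black
      6 black
    11 black
    4 gray
      4→10: 10 is gray → back edge
Back edge closes the cycle 10 → 7 → 4 → 10; its vertices are {4, 7, 10}.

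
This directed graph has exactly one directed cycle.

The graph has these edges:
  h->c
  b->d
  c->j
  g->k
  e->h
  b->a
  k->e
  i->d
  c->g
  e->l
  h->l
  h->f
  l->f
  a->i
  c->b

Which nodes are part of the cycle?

c, e, g, h, k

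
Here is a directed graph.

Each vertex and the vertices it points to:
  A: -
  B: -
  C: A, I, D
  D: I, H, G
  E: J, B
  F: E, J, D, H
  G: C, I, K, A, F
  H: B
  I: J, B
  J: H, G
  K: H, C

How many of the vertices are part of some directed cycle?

8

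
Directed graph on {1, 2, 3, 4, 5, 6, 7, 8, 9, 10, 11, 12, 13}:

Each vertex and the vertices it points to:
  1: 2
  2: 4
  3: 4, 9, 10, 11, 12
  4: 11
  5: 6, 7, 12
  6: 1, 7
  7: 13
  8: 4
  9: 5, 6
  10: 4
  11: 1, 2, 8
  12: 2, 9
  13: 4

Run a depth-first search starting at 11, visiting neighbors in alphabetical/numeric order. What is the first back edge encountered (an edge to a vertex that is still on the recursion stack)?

4→11

DFS from 11 (visiting neighbors in alphabetical/numeric order); mark gray on enter, black on exit:
11 gray
  1 gray
    2 gray
      4 gray
        4→11: 11 is gray → back edge
First back edge: 4 → 11.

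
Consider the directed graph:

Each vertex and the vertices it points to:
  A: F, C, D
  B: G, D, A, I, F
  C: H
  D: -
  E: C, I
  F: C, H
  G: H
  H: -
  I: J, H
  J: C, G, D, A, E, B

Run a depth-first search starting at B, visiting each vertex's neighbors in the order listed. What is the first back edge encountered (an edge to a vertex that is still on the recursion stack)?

DFS from B (visiting each vertex's neighbors in the order listed); mark gray on enter, black on exit:
B gray
  G gray
    H gray
    H black
  G black
  D gray
  D black
  A gray
    F gray
      C gray
        C→H: H black — skip
      C black
      F→H: H black — skip
    F black
    A→C: C black — skip
    A→D: D black — skip
  A black
  I gray
    J gray
      J→C: C black — skip
      J→G: G black — skip
      J→D: D black — skip
      J→A: A black — skip
      E gray
        E→C: C black — skip
        E→I: I is gray → back edge
First back edge: E → I.

E→I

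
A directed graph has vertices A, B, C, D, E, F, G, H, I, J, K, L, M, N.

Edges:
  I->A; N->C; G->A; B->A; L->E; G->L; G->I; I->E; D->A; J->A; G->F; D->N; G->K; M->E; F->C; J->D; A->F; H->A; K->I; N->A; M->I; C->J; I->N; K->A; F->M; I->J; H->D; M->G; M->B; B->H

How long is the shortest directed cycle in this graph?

For each vertex v, BFS finds the shortest path from v back to v.
The shortest such closed walk is G → F → M → G, length 3.

3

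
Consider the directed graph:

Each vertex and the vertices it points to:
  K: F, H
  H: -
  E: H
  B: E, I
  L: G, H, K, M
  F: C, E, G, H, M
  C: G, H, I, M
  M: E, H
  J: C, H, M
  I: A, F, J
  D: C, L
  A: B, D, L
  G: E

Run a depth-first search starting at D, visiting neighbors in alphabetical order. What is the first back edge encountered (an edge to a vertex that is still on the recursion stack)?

B→I

DFS from D (visiting neighbors in alphabetical order); mark gray on enter, black on exit:
D gray
  C gray
    G gray
      E gray
        H gray
        H black
      E black
    G black
    C→H: H black — skip
    I gray
      A gray
        B gray
          B→E: E black — skip
          B→I: I is gray → back edge
First back edge: B → I.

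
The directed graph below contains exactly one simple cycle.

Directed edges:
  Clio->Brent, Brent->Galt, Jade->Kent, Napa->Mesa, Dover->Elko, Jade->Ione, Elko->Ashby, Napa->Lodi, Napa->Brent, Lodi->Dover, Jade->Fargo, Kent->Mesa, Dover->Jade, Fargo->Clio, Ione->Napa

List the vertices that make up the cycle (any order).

Ione, Jade, Lodi, Napa, Dover

DFS with gray/black marking from Dover:
Dover gray
  Jade gray
    Ione gray
      Napa gray
        Brent gray
          Galt gray
          Galt black
        Brent black
        Lodi gray
          Lodi→Dover: Dover is gray → back edge
Back edge closes the cycle Dover → Jade → Ione → Napa → Lodi → Dover; its vertices are {Ione, Jade, Lodi, Napa, Dover}.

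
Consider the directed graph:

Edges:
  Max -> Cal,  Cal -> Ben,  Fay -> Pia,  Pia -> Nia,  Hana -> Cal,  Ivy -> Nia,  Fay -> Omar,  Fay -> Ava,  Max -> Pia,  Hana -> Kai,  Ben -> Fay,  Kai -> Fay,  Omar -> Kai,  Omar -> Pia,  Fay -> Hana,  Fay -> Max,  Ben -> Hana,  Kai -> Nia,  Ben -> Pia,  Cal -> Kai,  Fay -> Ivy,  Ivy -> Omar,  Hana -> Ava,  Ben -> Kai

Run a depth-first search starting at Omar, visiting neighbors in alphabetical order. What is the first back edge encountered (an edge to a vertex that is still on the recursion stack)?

DFS from Omar (visiting neighbors in alphabetical order); mark gray on enter, black on exit:
Omar gray
  Kai gray
    Fay gray
      Ava gray
      Ava black
      Hana gray
        Hana→Ava: Ava black — skip
        Cal gray
          Ben gray
            Ben→Fay: Fay is gray → back edge
First back edge: Ben → Fay.

Ben→Fay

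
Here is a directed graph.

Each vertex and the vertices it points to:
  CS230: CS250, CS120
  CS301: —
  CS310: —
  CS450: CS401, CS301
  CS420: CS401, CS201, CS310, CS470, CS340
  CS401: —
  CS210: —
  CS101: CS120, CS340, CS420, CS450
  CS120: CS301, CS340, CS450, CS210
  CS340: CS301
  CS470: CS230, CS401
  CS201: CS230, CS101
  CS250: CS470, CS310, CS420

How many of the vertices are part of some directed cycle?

A vertex is on a directed cycle iff it belongs to a strongly connected component of size ≥ 2 (or has a self-loop).
The vertices on cycles are {CS101, CS201, CS230, CS250, CS420, CS470} — 6 in total.

6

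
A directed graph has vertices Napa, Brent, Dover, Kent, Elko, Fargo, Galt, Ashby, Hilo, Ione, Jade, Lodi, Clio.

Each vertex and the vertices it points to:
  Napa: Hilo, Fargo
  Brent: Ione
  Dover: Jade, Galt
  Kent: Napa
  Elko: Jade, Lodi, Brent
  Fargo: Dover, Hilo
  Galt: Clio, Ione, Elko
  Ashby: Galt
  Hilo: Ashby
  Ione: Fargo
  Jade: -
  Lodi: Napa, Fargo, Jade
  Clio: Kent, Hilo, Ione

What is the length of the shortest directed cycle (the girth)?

4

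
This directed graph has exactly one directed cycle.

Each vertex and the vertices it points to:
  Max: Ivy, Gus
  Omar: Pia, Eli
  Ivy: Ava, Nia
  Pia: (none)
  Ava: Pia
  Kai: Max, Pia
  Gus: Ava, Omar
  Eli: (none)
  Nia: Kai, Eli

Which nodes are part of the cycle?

Ivy, Kai, Max, Nia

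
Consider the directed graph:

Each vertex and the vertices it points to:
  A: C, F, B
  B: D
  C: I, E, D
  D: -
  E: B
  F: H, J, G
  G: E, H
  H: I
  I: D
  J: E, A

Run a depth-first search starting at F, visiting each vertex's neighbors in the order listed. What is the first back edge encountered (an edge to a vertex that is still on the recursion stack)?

A->F

DFS from F (visiting each vertex's neighbors in the order listed); mark gray on enter, black on exit:
F gray
  H gray
    I gray
      D gray
      D black
    I black
  H black
  J gray
    E gray
      B gray
        B→D: D black — skip
      B black
    E black
    A gray
      C gray
        C→I: I black — skip
        C→E: E black — skip
        C→D: D black — skip
      C black
      A→F: F is gray → back edge
First back edge: A → F.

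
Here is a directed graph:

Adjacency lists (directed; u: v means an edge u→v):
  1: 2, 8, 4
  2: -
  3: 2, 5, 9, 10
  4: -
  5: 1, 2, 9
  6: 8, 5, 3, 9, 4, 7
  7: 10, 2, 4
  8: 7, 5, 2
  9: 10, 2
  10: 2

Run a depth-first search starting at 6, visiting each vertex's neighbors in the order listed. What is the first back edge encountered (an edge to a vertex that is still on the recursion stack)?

DFS from 6 (visiting each vertex's neighbors in the order listed); mark gray on enter, black on exit:
6 gray
  8 gray
    7 gray
      10 gray
        2 gray
        2 black
      10 black
      7→2: 2 black — skip
      4 gray
      4 black
    7 black
    5 gray
      1 gray
        1→2: 2 black — skip
        1→8: 8 is gray → back edge
First back edge: 1 → 8.

1->8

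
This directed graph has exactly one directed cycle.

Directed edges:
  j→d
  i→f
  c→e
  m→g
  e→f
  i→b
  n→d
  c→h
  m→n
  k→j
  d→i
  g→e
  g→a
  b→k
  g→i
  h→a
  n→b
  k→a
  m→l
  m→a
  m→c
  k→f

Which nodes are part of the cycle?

b, d, i, j, k

DFS with gray/black marking from b:
b gray
  k gray
    f gray
    f black
    j gray
      d gray
        i gray
          i→f: f black — skip
          i→b: b is gray → back edge
Back edge closes the cycle b → k → j → d → i → b; its vertices are {b, d, i, j, k}.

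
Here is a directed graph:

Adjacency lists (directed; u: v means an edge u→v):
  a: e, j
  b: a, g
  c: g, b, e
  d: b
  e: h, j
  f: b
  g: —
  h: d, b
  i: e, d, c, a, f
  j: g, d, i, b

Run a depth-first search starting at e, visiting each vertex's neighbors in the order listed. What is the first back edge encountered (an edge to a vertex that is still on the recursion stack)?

DFS from e (visiting each vertex's neighbors in the order listed); mark gray on enter, black on exit:
e gray
  h gray
    d gray
      b gray
        a gray
          a→e: e is gray → back edge
First back edge: a → e.

a→e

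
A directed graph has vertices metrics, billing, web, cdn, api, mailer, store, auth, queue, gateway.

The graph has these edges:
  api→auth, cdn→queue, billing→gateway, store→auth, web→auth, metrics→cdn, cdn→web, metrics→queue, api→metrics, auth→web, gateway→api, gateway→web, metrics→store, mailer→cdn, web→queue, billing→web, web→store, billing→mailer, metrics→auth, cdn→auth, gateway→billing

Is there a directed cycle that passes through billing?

Yes

billing is on a cycle iff billing can reach itself via ≥1 edge.
billing → gateway → billing — yes.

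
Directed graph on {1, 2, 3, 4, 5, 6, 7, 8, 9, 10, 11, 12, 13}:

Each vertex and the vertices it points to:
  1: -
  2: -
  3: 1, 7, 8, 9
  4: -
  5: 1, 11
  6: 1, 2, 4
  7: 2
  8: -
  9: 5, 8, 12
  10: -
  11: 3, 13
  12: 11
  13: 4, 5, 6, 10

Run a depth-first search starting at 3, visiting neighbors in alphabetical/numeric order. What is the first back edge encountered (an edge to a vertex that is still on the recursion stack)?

11→3

DFS from 3 (visiting neighbors in alphabetical/numeric order); mark gray on enter, black on exit:
3 gray
  1 gray
  1 black
  7 gray
    2 gray
    2 black
  7 black
  8 gray
  8 black
  9 gray
    5 gray
      5→1: 1 black — skip
      11 gray
        11→3: 3 is gray → back edge
First back edge: 11 → 3.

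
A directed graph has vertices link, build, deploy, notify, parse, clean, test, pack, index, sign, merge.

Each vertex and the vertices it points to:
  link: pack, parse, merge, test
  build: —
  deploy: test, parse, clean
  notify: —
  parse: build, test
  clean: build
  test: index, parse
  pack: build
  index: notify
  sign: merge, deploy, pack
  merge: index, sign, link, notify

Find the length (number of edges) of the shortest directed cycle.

2

For each vertex v, BFS finds the shortest path from v back to v.
The shortest such closed walk is merge → link → merge, length 2.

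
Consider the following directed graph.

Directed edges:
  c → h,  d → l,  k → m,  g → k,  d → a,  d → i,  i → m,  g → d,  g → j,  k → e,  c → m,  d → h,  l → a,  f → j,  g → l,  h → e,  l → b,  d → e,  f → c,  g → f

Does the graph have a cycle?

No

DFS with white/gray/black marking, starting from e:
e gray
e black
d gray
  i gray
    m gray
    m black
  i black
  d→e: e black — skip
  a gray
  a black
  h gray
    h→e: e black — skip
  h black
  l gray
    l→a: a black — skip
    b gray
    b black
  l black
d black
k gray
  k→e: e black — skip
  k→m: m black — skip
k black
g gray
  f gray
    c gray
      c→h: h black — skip
      c→m: m black — skip
    c black
    j gray
    j black
  f black
  g→k: k black — skip
  g→l: l black — skip
  g→j: j black — skip
  g→d: d black — skip
g black
Every edge goes to a white or black vertex — no back edge, so the graph is acyclic.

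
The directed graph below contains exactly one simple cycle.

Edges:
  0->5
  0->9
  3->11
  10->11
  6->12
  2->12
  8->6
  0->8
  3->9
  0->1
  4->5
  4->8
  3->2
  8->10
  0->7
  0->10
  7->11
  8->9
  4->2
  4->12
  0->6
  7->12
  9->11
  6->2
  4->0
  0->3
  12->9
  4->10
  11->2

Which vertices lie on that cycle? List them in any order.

2, 9, 11, 12

DFS with gray/black marking from 11:
11 gray
  2 gray
    12 gray
      9 gray
        9→11: 11 is gray → back edge
Back edge closes the cycle 11 → 2 → 12 → 9 → 11; its vertices are {2, 9, 11, 12}.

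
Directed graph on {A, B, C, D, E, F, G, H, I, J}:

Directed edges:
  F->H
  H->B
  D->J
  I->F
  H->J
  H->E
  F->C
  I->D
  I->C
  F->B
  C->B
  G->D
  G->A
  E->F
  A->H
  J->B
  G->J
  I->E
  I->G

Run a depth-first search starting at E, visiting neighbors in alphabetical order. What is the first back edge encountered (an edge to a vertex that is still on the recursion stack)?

H->E

DFS from E (visiting neighbors in alphabetical order); mark gray on enter, black on exit:
E gray
  F gray
    B gray
    B black
    C gray
      C→B: B black — skip
    C black
    H gray
      H→B: B black — skip
      H→E: E is gray → back edge
First back edge: H → E.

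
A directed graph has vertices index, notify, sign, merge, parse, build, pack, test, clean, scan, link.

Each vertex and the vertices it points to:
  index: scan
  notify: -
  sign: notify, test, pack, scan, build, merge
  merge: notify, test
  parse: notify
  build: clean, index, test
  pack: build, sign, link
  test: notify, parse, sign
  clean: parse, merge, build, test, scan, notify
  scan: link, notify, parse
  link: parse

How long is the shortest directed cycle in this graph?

2

For each vertex v, BFS finds the shortest path from v back to v.
The shortest such closed walk is pack → sign → pack, length 2.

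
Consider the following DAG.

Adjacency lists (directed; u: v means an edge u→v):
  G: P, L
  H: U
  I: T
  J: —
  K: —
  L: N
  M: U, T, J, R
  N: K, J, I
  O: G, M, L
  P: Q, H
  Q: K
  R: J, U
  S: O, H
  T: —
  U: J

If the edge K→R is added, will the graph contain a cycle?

No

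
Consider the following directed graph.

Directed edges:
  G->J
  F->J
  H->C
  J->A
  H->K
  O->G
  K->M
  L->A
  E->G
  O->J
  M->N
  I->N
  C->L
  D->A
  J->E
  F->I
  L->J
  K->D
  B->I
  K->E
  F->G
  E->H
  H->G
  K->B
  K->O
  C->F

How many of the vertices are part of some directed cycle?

A vertex is on a directed cycle iff it belongs to a strongly connected component of size ≥ 2 (or has a self-loop).
The vertices on cycles are {C, E, F, G, H, J, K, L, O} — 9 in total.

9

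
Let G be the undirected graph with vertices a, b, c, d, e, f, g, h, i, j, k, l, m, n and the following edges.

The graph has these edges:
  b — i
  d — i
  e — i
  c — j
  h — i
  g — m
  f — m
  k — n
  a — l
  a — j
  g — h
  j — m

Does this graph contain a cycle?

No

DFS, tracking each vertex's parent; an edge to a visited non-parent vertex closes a cycle.
Start from e:
visit e (parent –)
  visit i (parent e)
    visit d (parent i)
      d–i: parent, skip
    visit b (parent i)
      b–i: parent, skip
    i–e: parent, skip
    visit h (parent i)
      h–i: parent, skip
      visit g (parent h)
        g–h: parent, skip
        visit m (parent g)
          visit j (parent m)
            j–m: parent, skip
            visit c (parent j)
              c–j: parent, skip
            visit a (parent j)
              a–j: parent, skip
              visit l (parent a)
                l–a: parent, skip
          visit f (parent m)
            f–m: parent, skip
          m–g: parent, skip
visit k (parent –)
  visit n (parent k)
    n–k: parent, skip
No non-parent visited neighbor found — the graph is a forest.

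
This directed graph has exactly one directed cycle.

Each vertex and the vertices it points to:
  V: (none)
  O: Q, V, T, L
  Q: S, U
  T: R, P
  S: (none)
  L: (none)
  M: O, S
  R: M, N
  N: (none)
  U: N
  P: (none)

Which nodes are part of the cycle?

M, O, R, T

DFS with gray/black marking from M:
M gray
  O gray
    Q gray
      S gray
      S black
      U gray
        N gray
        N black
      U black
    Q black
    V gray
    V black
    T gray
      R gray
        R→M: M is gray → back edge
Back edge closes the cycle M → O → T → R → M; its vertices are {M, O, R, T}.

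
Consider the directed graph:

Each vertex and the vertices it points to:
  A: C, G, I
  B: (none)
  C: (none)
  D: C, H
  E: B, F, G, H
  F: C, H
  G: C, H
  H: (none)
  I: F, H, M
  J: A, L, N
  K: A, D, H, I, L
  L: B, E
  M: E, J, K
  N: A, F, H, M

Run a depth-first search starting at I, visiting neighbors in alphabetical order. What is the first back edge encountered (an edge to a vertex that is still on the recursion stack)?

A→I

DFS from I (visiting neighbors in alphabetical order); mark gray on enter, black on exit:
I gray
  F gray
    C gray
    C black
    H gray
    H black
  F black
  I→H: H black — skip
  M gray
    E gray
      B gray
      B black
      E→F: F black — skip
      G gray
        G→C: C black — skip
        G→H: H black — skip
      G black
      E→H: H black — skip
    E black
    J gray
      A gray
        A→C: C black — skip
        A→G: G black — skip
        A→I: I is gray → back edge
First back edge: A → I.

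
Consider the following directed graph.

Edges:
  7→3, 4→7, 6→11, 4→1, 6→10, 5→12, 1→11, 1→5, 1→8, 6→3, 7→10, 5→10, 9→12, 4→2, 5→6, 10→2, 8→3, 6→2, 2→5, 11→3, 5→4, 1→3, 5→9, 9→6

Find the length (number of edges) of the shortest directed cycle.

3

For each vertex v, BFS finds the shortest path from v back to v.
The shortest such closed walk is 4 → 2 → 5 → 4, length 3.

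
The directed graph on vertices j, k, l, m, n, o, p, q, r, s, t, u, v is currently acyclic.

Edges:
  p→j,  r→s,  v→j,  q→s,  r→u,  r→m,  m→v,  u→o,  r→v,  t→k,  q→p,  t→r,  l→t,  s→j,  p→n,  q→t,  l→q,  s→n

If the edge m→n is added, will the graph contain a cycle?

Adding m→n creates a cycle iff n can already reach m.
Explore from n: no path reaches m. The graph stays acyclic.

No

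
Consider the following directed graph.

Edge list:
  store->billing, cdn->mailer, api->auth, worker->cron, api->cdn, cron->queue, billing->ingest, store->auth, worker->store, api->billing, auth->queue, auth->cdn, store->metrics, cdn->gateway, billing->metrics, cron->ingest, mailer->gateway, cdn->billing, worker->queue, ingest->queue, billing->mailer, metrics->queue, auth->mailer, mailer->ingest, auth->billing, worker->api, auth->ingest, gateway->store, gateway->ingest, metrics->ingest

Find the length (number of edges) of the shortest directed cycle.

For each vertex v, BFS finds the shortest path from v back to v.
The shortest such closed walk is store → auth → cdn → gateway → store, length 4.

4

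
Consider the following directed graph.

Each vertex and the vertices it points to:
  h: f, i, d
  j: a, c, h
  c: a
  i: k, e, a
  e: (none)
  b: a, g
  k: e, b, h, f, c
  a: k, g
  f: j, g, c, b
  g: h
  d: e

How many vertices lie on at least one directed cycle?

9

A vertex is on a directed cycle iff it belongs to a strongly connected component of size ≥ 2 (or has a self-loop).
The vertices on cycles are {a, b, c, f, g, h, i, j, k} — 9 in total.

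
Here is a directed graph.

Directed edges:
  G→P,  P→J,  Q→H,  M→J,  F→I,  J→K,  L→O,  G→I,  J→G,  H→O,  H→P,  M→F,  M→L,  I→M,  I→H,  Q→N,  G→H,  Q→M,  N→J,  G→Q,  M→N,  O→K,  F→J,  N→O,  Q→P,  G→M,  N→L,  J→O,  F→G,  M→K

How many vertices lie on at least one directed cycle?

A vertex is on a directed cycle iff it belongs to a strongly connected component of size ≥ 2 (or has a self-loop).
The vertices on cycles are {F, G, H, I, J, M, N, P, Q} — 9 in total.

9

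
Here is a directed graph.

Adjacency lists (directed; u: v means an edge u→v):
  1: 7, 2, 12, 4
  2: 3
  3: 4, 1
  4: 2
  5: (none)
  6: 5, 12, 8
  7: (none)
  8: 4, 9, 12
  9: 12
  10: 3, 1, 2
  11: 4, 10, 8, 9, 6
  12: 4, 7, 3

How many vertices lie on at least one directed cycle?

A vertex is on a directed cycle iff it belongs to a strongly connected component of size ≥ 2 (or has a self-loop).
The vertices on cycles are {1, 2, 3, 4, 12} — 5 in total.

5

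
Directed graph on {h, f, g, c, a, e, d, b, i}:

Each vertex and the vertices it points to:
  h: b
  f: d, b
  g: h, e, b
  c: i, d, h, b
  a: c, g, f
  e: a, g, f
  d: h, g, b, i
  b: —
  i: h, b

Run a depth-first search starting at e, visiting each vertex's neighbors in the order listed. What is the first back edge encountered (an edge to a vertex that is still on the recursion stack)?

g→e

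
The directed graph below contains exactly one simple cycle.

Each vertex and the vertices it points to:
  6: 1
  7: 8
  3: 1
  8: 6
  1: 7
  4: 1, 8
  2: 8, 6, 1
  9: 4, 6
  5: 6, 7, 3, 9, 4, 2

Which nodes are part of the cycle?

1, 6, 7, 8

DFS with gray/black marking from 8:
8 gray
  6 gray
    1 gray
      7 gray
        7→8: 8 is gray → back edge
Back edge closes the cycle 8 → 6 → 1 → 7 → 8; its vertices are {1, 6, 7, 8}.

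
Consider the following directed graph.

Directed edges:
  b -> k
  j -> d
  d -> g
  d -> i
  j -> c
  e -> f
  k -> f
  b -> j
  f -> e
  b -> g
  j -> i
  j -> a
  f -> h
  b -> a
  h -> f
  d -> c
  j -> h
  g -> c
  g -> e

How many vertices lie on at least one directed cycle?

3

A vertex is on a directed cycle iff it belongs to a strongly connected component of size ≥ 2 (or has a self-loop).
The vertices on cycles are {e, f, h} — 3 in total.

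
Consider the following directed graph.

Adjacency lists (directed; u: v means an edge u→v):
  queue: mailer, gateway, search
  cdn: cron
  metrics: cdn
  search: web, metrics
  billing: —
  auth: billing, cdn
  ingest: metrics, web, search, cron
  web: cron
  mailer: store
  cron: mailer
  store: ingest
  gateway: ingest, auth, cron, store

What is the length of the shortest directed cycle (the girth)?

4

For each vertex v, BFS finds the shortest path from v back to v.
The shortest such closed walk is mailer → store → ingest → cron → mailer, length 4.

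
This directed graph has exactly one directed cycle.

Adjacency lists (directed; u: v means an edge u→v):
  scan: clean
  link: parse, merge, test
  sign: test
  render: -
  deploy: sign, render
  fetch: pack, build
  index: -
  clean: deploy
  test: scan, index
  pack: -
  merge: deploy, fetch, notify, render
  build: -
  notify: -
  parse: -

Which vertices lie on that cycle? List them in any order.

DFS with gray/black marking from deploy:
deploy gray
  sign gray
    test gray
      scan gray
        clean gray
          clean→deploy: deploy is gray → back edge
Back edge closes the cycle deploy → sign → test → scan → clean → deploy; its vertices are {scan, sign, test, clean, deploy}.

scan, sign, test, clean, deploy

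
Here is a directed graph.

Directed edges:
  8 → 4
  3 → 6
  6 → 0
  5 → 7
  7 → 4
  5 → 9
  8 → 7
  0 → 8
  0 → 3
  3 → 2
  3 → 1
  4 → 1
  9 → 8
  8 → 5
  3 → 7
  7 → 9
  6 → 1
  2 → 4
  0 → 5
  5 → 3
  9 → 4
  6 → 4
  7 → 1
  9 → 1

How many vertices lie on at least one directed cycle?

A vertex is on a directed cycle iff it belongs to a strongly connected component of size ≥ 2 (or has a self-loop).
The vertices on cycles are {0, 3, 5, 6, 7, 8, 9} — 7 in total.

7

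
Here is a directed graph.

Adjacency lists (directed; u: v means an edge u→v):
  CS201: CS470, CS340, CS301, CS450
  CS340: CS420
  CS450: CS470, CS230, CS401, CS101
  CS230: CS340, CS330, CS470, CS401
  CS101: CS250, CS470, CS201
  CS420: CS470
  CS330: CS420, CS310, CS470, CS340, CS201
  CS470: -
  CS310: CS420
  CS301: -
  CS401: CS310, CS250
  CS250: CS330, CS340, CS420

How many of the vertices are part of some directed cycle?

A vertex is on a directed cycle iff it belongs to a strongly connected component of size ≥ 2 (or has a self-loop).
The vertices on cycles are {CS101, CS201, CS230, CS250, CS330, CS401, CS450} — 7 in total.

7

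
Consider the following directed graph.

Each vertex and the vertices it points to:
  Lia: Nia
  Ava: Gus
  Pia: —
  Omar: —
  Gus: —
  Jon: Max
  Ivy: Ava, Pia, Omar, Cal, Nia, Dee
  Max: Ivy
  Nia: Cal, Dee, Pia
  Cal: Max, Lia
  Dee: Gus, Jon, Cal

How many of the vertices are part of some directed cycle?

7

A vertex is on a directed cycle iff it belongs to a strongly connected component of size ≥ 2 (or has a self-loop).
The vertices on cycles are {Cal, Dee, Ivy, Jon, Lia, Max, Nia} — 7 in total.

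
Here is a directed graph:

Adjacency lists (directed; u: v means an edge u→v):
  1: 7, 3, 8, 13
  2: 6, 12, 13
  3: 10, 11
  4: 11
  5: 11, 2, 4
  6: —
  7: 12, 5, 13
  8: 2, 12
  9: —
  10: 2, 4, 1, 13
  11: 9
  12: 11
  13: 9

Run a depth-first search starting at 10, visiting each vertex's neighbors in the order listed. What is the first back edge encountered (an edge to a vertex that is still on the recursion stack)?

DFS from 10 (visiting each vertex's neighbors in the order listed); mark gray on enter, black on exit:
10 gray
  2 gray
    6 gray
    6 black
    12 gray
      11 gray
        9 gray
        9 black
      11 black
    12 black
    13 gray
      13→9: 9 black — skip
    13 black
  2 black
  4 gray
    4→11: 11 black — skip
  4 black
  1 gray
    7 gray
      7→12: 12 black — skip
      5 gray
        5→11: 11 black — skip
        5→2: 2 black — skip
        5→4: 4 black — skip
      5 black
      7→13: 13 black — skip
    7 black
    3 gray
      3→10: 10 is gray → back edge
First back edge: 3 → 10.

3→10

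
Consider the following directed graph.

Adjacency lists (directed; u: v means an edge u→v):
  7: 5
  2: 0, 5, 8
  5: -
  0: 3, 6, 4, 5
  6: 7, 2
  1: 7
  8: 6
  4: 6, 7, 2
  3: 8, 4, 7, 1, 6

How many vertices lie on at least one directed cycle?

6

A vertex is on a directed cycle iff it belongs to a strongly connected component of size ≥ 2 (or has a self-loop).
The vertices on cycles are {0, 2, 3, 4, 6, 8} — 6 in total.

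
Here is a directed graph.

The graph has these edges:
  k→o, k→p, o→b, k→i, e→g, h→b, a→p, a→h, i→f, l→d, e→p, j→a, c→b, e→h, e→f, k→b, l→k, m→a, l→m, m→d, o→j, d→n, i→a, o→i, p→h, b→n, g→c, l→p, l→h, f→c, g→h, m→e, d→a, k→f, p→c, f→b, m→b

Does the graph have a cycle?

DFS with white/gray/black marking, starting from i:
i gray
  a gray
    h gray
      b gray
        n gray
        n black
      b black
    h black
    p gray
      c gray
        c→b: b black — skip
      c black
      p→h: h black — skip
    p black
  a black
  f gray
    f→b: b black — skip
    f→c: c black — skip
  f black
i black
d gray
  d→a: a black — skip
  d→n: n black — skip
d black
e gray
  e→p: p black — skip
  e→h: h black — skip
  g gray
    g→c: c black — skip
    g→h: h black — skip
  g black
  e→f: f black — skip
e black
j gray
  j→a: a black — skip
j black
k gray
  k→b: b black — skip
  k→i: i black — skip
  o gray
    o→b: b black — skip
    o→j: j black — skip
    o→i: i black — skip
  o black
  k→p: p black — skip
  k→f: f black — skip
k black
l gray
  m gray
    m→a: a black — skip
    m→d: d black — skip
    m→e: e black — skip
    m→b: b black — skip
  m black
  l→d: d black — skip
  l→h: h black — skip
  l→k: k black — skip
  l→p: p black — skip
l black
Every edge goes to a white or black vertex — no back edge, so the graph is acyclic.

No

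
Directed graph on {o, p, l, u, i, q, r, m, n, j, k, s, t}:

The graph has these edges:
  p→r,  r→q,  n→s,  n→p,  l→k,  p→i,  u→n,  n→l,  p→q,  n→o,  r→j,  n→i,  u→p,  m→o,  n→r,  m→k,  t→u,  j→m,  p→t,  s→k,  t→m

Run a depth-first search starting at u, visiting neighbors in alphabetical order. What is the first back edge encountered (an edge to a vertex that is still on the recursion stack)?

DFS from u (visiting neighbors in alphabetical order); mark gray on enter, black on exit:
u gray
  n gray
    i gray
    i black
    l gray
      k gray
      k black
    l black
    o gray
    o black
    p gray
      p→i: i black — skip
      q gray
      q black
      r gray
        j gray
          m gray
            m→k: k black — skip
            m→o: o black — skip
          m black
        j black
        r→q: q black — skip
      r black
      t gray
        t→m: m black — skip
        t→u: u is gray → back edge
First back edge: t → u.

t->u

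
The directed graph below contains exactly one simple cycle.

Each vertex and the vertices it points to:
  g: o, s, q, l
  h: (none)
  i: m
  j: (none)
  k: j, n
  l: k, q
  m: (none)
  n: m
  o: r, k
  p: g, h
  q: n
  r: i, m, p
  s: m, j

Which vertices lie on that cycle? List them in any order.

g, o, p, r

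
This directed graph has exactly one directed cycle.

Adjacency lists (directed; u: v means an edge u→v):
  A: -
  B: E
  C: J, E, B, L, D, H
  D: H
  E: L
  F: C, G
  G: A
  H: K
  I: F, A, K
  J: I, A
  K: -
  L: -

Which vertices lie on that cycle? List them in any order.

C, F, I, J

DFS with gray/black marking from I:
I gray
  F gray
    C gray
      J gray
        J→I: I is gray → back edge
Back edge closes the cycle I → F → C → J → I; its vertices are {C, F, I, J}.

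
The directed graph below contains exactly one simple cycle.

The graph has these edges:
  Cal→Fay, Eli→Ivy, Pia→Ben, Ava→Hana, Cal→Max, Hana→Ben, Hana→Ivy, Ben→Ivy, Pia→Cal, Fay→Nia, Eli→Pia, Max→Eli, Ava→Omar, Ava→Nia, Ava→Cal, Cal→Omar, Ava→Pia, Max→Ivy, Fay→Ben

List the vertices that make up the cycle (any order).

Cal, Eli, Max, Pia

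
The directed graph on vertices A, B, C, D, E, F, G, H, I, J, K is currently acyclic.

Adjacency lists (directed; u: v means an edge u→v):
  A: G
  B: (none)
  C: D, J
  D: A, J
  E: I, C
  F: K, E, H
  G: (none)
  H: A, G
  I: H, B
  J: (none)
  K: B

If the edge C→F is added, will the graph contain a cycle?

Yes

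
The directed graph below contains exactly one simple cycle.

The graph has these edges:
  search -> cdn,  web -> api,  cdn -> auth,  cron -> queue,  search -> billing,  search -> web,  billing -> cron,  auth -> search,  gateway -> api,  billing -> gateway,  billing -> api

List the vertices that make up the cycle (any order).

DFS with gray/black marking from search:
search gray
  cdn gray
    auth gray
      auth→search: search is gray → back edge
Back edge closes the cycle search → cdn → auth → search; its vertices are {cdn, auth, search}.

cdn, auth, search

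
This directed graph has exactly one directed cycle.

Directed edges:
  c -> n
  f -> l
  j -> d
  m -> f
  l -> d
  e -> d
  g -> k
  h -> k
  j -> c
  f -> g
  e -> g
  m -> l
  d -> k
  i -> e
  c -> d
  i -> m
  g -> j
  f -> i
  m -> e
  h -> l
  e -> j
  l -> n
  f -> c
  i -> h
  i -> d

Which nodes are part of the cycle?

DFS with gray/black marking from f:
f gray
  l gray
    n gray
    n black
    d gray
      k gray
      k black
    d black
  l black
  c gray
    c→n: n black — skip
    c→d: d black — skip
  c black
  i gray
    m gray
      e gray
        j gray
          j→c: c black — skip
          j→d: d black — skip
        j black
        g gray
          g→j: j black — skip
          g→k: k black — skip
        g black
        e→d: d black — skip
      e black
      m→f: f is gray → back edge
Back edge closes the cycle f → i → m → f; its vertices are {f, i, m}.

f, i, m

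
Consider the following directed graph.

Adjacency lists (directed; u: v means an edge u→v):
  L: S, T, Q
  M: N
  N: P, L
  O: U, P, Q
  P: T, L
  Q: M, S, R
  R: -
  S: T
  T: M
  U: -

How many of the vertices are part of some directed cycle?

7

A vertex is on a directed cycle iff it belongs to a strongly connected component of size ≥ 2 (or has a self-loop).
The vertices on cycles are {L, M, N, P, Q, S, T} — 7 in total.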